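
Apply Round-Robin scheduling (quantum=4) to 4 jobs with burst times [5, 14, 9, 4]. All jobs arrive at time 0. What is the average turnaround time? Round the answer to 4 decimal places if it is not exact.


Time quantum = 4
Execution trace:
  J1 runs 4 units, time = 4
  J2 runs 4 units, time = 8
  J3 runs 4 units, time = 12
  J4 runs 4 units, time = 16
  J1 runs 1 units, time = 17
  J2 runs 4 units, time = 21
  J3 runs 4 units, time = 25
  J2 runs 4 units, time = 29
  J3 runs 1 units, time = 30
  J2 runs 2 units, time = 32
Finish times: [17, 32, 30, 16]
Average turnaround = 95/4 = 23.75

23.75


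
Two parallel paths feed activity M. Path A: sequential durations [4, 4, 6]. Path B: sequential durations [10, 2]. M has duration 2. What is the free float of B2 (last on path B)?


ES(B2) = sum of predecessors on chain B = 10
EF(B2) = ES + duration = 10 + 2 = 12
Successor of B2 is M. ES(M) = max(sum(A), sum(B)) = max(14, 12) = 14
Free float = ES(successor) - EF(current) = 14 - 12 = 2

2


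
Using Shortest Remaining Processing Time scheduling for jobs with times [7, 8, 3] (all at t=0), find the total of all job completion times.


Since all jobs arrive at t=0, SRPT equals SPT ordering.
SPT order: [3, 7, 8]
Completion times:
  Job 1: p=3, C=3
  Job 2: p=7, C=10
  Job 3: p=8, C=18
Total completion time = 3 + 10 + 18 = 31

31


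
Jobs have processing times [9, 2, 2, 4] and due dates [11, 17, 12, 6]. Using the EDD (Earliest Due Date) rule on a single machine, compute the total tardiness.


Sort by due date (EDD order): [(4, 6), (9, 11), (2, 12), (2, 17)]
Compute completion times and tardiness:
  Job 1: p=4, d=6, C=4, tardiness=max(0,4-6)=0
  Job 2: p=9, d=11, C=13, tardiness=max(0,13-11)=2
  Job 3: p=2, d=12, C=15, tardiness=max(0,15-12)=3
  Job 4: p=2, d=17, C=17, tardiness=max(0,17-17)=0
Total tardiness = 5

5


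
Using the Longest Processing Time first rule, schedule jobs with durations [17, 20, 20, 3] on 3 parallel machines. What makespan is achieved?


Sort jobs in decreasing order (LPT): [20, 20, 17, 3]
Assign each job to the least loaded machine:
  Machine 1: jobs [20], load = 20
  Machine 2: jobs [20], load = 20
  Machine 3: jobs [17, 3], load = 20
Makespan = max load = 20

20


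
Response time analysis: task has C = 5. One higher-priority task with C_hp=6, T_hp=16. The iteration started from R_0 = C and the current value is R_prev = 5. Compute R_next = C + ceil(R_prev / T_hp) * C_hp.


R_next = C + ceil(R_prev / T_hp) * C_hp
ceil(5 / 16) = ceil(0.3125) = 1
Interference = 1 * 6 = 6
R_next = 5 + 6 = 11

11


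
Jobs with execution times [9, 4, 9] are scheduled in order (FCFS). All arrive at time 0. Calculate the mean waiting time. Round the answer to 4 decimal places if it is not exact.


FCFS order (as given): [9, 4, 9]
Waiting times:
  Job 1: wait = 0
  Job 2: wait = 9
  Job 3: wait = 13
Sum of waiting times = 22
Average waiting time = 22/3 = 7.3333

7.3333


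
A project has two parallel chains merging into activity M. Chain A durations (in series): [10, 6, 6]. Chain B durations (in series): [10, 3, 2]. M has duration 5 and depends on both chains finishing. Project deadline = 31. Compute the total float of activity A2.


Forward pass: ES(A2) = sum of predecessors on chain A = 10
EF = ES + duration = 10 + 6 = 16
Backward pass: LF(M) = deadline = 31; LS(M) = 31 - 5 = 26
LF(A2) = LS(M) - sum(successors on chain A) = 26 - 6 = 20
LS = LF - duration = 20 - 6 = 14
Total float = LS - ES = 14 - 10 = 4

4


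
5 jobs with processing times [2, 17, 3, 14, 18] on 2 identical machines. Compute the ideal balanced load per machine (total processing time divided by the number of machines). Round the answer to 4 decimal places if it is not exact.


Total processing time = 2 + 17 + 3 + 14 + 18 = 54
Number of machines = 2
Ideal balanced load = 54 / 2 = 27.0

27.0


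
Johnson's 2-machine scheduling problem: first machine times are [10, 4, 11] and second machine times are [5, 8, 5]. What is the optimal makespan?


Apply Johnson's rule:
  Group 1 (a <= b): [(2, 4, 8)]
  Group 2 (a > b): [(1, 10, 5), (3, 11, 5)]
Optimal job order: [2, 1, 3]
Schedule:
  Job 2: M1 done at 4, M2 done at 12
  Job 1: M1 done at 14, M2 done at 19
  Job 3: M1 done at 25, M2 done at 30
Makespan = 30

30


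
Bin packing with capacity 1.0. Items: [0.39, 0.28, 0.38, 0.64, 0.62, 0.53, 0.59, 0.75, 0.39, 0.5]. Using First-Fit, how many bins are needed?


Place items sequentially using First-Fit:
  Item 0.39 -> new Bin 1
  Item 0.28 -> Bin 1 (now 0.67)
  Item 0.38 -> new Bin 2
  Item 0.64 -> new Bin 3
  Item 0.62 -> Bin 2 (now 1.0)
  Item 0.53 -> new Bin 4
  Item 0.59 -> new Bin 5
  Item 0.75 -> new Bin 6
  Item 0.39 -> Bin 4 (now 0.92)
  Item 0.5 -> new Bin 7
Total bins used = 7

7


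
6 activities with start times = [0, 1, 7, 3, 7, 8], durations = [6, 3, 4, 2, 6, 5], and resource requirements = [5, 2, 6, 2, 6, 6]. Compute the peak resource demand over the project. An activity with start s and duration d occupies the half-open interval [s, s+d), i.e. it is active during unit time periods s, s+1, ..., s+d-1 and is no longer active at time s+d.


Each activity i is active on [start_i, start_i + duration_i).
Compute total resource usage per time slot:
  t=0: active resources = [5], total = 5
  t=1: active resources = [5, 2], total = 7
  t=2: active resources = [5, 2], total = 7
  t=3: active resources = [5, 2, 2], total = 9
  t=4: active resources = [5, 2], total = 7
  t=5: active resources = [5], total = 5
  t=6: active resources = [], total = 0
  t=7: active resources = [6, 6], total = 12
  t=8: active resources = [6, 6, 6], total = 18
  t=9: active resources = [6, 6, 6], total = 18
  t=10: active resources = [6, 6, 6], total = 18
  t=11: active resources = [6, 6], total = 12
  t=12: active resources = [6, 6], total = 12
Peak resource demand = 18

18


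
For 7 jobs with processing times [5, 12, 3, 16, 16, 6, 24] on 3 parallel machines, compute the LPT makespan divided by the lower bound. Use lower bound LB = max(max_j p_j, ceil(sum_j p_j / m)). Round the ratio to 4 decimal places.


LPT order: [24, 16, 16, 12, 6, 5, 3]
Machine loads after assignment: [27, 28, 27]
LPT makespan = 28
Lower bound = max(max_job, ceil(total/3)) = max(24, 28) = 28
Ratio = 28 / 28 = 1.0

1.0


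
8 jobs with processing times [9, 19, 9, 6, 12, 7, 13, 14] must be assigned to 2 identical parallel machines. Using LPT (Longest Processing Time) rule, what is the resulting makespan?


Sort jobs in decreasing order (LPT): [19, 14, 13, 12, 9, 9, 7, 6]
Assign each job to the least loaded machine:
  Machine 1: jobs [19, 12, 9, 6], load = 46
  Machine 2: jobs [14, 13, 9, 7], load = 43
Makespan = max load = 46

46


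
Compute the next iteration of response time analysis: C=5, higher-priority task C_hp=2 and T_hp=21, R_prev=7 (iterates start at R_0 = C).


R_next = C + ceil(R_prev / T_hp) * C_hp
ceil(7 / 21) = ceil(0.3333) = 1
Interference = 1 * 2 = 2
R_next = 5 + 2 = 7
R_next = R_prev, so the iteration has converged (response time = 7).

7


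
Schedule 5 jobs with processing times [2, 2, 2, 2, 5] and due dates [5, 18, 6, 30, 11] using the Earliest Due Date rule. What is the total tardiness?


Sort by due date (EDD order): [(2, 5), (2, 6), (5, 11), (2, 18), (2, 30)]
Compute completion times and tardiness:
  Job 1: p=2, d=5, C=2, tardiness=max(0,2-5)=0
  Job 2: p=2, d=6, C=4, tardiness=max(0,4-6)=0
  Job 3: p=5, d=11, C=9, tardiness=max(0,9-11)=0
  Job 4: p=2, d=18, C=11, tardiness=max(0,11-18)=0
  Job 5: p=2, d=30, C=13, tardiness=max(0,13-30)=0
Total tardiness = 0

0


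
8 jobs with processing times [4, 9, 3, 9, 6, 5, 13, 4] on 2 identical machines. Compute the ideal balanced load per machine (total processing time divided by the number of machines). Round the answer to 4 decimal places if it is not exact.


Total processing time = 4 + 9 + 3 + 9 + 6 + 5 + 13 + 4 = 53
Number of machines = 2
Ideal balanced load = 53 / 2 = 26.5

26.5


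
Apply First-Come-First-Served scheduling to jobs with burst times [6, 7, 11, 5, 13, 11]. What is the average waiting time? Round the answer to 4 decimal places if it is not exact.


FCFS order (as given): [6, 7, 11, 5, 13, 11]
Waiting times:
  Job 1: wait = 0
  Job 2: wait = 6
  Job 3: wait = 13
  Job 4: wait = 24
  Job 5: wait = 29
  Job 6: wait = 42
Sum of waiting times = 114
Average waiting time = 114/6 = 19.0

19.0


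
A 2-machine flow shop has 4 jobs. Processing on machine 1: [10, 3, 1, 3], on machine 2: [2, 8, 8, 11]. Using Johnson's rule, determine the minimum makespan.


Apply Johnson's rule:
  Group 1 (a <= b): [(3, 1, 8), (2, 3, 8), (4, 3, 11)]
  Group 2 (a > b): [(1, 10, 2)]
Optimal job order: [3, 2, 4, 1]
Schedule:
  Job 3: M1 done at 1, M2 done at 9
  Job 2: M1 done at 4, M2 done at 17
  Job 4: M1 done at 7, M2 done at 28
  Job 1: M1 done at 17, M2 done at 30
Makespan = 30

30


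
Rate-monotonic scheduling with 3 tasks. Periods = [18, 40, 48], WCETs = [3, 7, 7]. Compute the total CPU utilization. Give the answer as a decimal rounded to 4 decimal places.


Compute individual utilizations (exact fractions):
  Task 1: C/T = 3/18 = 1/6 (approx. 0.1667)
  Task 2: C/T = 7/40 (approx. 0.175)
  Task 3: C/T = 7/48 (approx. 0.1458)
Total utilization U = 1/6 + 7/40 + 7/48 = 39/80
Rounded to 4 decimal places: U = 0.4875
RM (Liu & Layland) bound for 3 tasks = 0.779763; compare with U = 39/80 (approx. 0.487500)
U <= bound, so schedulable by RM sufficient condition.

0.4875


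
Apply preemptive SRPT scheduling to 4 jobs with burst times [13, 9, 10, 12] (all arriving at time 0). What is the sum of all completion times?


Since all jobs arrive at t=0, SRPT equals SPT ordering.
SPT order: [9, 10, 12, 13]
Completion times:
  Job 1: p=9, C=9
  Job 2: p=10, C=19
  Job 3: p=12, C=31
  Job 4: p=13, C=44
Total completion time = 9 + 19 + 31 + 44 = 103

103


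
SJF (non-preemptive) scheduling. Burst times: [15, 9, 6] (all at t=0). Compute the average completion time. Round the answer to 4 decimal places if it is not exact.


SJF order (ascending): [6, 9, 15]
Completion times:
  Job 1: burst=6, C=6
  Job 2: burst=9, C=15
  Job 3: burst=15, C=30
Average completion = 51/3 = 17.0

17.0


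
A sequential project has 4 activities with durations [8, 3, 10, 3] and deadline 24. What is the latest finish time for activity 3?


LF(activity 3) = deadline - sum of successor durations
Successors: activities 4 through 4 with durations [3]
Sum of successor durations = 3
LF = 24 - 3 = 21

21


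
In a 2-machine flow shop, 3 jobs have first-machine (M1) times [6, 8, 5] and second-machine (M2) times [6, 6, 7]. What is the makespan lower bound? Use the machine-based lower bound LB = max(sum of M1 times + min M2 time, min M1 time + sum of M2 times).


LB1 = sum(M1 times) + min(M2 times) = 19 + 6 = 25
LB2 = min(M1 times) + sum(M2 times) = 5 + 19 = 24
Lower bound = max(LB1, LB2) = max(25, 24) = 25

25


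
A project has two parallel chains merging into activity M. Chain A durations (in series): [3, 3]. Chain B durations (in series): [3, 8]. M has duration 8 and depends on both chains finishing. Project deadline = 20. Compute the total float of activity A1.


Forward pass: ES(A1) = sum of predecessors on chain A = 0
EF = ES + duration = 0 + 3 = 3
Backward pass: LF(M) = deadline = 20; LS(M) = 20 - 8 = 12
LF(A1) = LS(M) - sum(successors on chain A) = 12 - 3 = 9
LS = LF - duration = 9 - 3 = 6
Total float = LS - ES = 6 - 0 = 6

6


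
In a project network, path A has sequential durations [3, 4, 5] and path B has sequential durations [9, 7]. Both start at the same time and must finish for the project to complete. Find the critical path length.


Path A total = 3 + 4 + 5 = 12
Path B total = 9 + 7 = 16
Critical path = longest path = max(12, 16) = 16

16


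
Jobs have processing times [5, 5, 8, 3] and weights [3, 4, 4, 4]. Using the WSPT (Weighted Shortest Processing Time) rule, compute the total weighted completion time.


Compute p/w ratios and sort ascending (WSPT): [(3, 4), (5, 4), (5, 3), (8, 4)]
Compute weighted completion times:
  Job (p=3,w=4): C=3, w*C=4*3=12
  Job (p=5,w=4): C=8, w*C=4*8=32
  Job (p=5,w=3): C=13, w*C=3*13=39
  Job (p=8,w=4): C=21, w*C=4*21=84
Total weighted completion time = 167

167


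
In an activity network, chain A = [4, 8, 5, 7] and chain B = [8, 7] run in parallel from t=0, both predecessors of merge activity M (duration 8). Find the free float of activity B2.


ES(B2) = sum of predecessors on chain B = 8
EF(B2) = ES + duration = 8 + 7 = 15
Successor of B2 is M. ES(M) = max(sum(A), sum(B)) = max(24, 15) = 24
Free float = ES(successor) - EF(current) = 24 - 15 = 9

9


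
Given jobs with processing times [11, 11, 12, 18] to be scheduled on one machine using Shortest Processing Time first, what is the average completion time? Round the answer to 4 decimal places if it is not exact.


Sort jobs by processing time (SPT order): [11, 11, 12, 18]
Compute completion times sequentially:
  Job 1: processing = 11, completes at 11
  Job 2: processing = 11, completes at 22
  Job 3: processing = 12, completes at 34
  Job 4: processing = 18, completes at 52
Sum of completion times = 119
Average completion time = 119/4 = 29.75

29.75


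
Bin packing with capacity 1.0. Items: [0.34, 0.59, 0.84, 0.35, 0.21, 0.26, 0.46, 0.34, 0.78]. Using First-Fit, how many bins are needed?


Place items sequentially using First-Fit:
  Item 0.34 -> new Bin 1
  Item 0.59 -> Bin 1 (now 0.93)
  Item 0.84 -> new Bin 2
  Item 0.35 -> new Bin 3
  Item 0.21 -> Bin 3 (now 0.56)
  Item 0.26 -> Bin 3 (now 0.82)
  Item 0.46 -> new Bin 4
  Item 0.34 -> Bin 4 (now 0.8)
  Item 0.78 -> new Bin 5
Total bins used = 5

5


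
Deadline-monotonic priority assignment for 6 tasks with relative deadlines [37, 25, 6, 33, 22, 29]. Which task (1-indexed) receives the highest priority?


Sort tasks by relative deadline (ascending):
  Task 3: deadline = 6
  Task 5: deadline = 22
  Task 2: deadline = 25
  Task 6: deadline = 29
  Task 4: deadline = 33
  Task 1: deadline = 37
Priority order (highest first): [3, 5, 2, 6, 4, 1]
Highest priority task = 3

3


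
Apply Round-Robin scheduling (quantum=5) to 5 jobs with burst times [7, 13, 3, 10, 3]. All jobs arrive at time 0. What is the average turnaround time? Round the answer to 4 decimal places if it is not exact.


Time quantum = 5
Execution trace:
  J1 runs 5 units, time = 5
  J2 runs 5 units, time = 10
  J3 runs 3 units, time = 13
  J4 runs 5 units, time = 18
  J5 runs 3 units, time = 21
  J1 runs 2 units, time = 23
  J2 runs 5 units, time = 28
  J4 runs 5 units, time = 33
  J2 runs 3 units, time = 36
Finish times: [23, 36, 13, 33, 21]
Average turnaround = 126/5 = 25.2

25.2


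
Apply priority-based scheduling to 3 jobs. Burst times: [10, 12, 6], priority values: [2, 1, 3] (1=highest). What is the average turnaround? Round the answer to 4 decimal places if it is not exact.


Sort by priority (ascending = highest first):
Order: [(1, 12), (2, 10), (3, 6)]
Completion times:
  Priority 1, burst=12, C=12
  Priority 2, burst=10, C=22
  Priority 3, burst=6, C=28
Average turnaround = 62/3 = 20.6667

20.6667


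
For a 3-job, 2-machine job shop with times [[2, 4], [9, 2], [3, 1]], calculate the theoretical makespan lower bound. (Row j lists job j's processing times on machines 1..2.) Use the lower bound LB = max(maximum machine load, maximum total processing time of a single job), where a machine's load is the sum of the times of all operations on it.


Machine loads:
  Machine 1: 2 + 9 + 3 = 14
  Machine 2: 4 + 2 + 1 = 7
Max machine load = 14
Job totals:
  Job 1: 6
  Job 2: 11
  Job 3: 4
Max job total = 11
Lower bound = max(14, 11) = 14

14


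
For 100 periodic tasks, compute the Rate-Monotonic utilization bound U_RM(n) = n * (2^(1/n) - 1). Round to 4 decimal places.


Compute 2^(1/100) = 1.0069555501
Subtract 1: 1.0069555501 - 1 = 0.0069555501
Multiply by n: 100 * 0.0069555501 = 0.6955550100
Round to 4 dp: 0.6956

0.6956


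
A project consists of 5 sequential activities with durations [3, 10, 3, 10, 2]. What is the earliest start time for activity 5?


Activity 5 starts after activities 1 through 4 complete.
Predecessor durations: [3, 10, 3, 10]
ES = 3 + 10 + 3 + 10 = 26

26


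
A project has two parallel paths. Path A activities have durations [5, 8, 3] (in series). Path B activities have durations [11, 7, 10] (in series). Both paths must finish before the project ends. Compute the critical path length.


Path A total = 5 + 8 + 3 = 16
Path B total = 11 + 7 + 10 = 28
Critical path = longest path = max(16, 28) = 28

28


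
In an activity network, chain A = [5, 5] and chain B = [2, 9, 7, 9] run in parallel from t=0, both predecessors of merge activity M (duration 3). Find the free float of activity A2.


ES(A2) = sum of predecessors on chain A = 5
EF(A2) = ES + duration = 5 + 5 = 10
Successor of A2 is M. ES(M) = max(sum(A), sum(B)) = max(10, 27) = 27
Free float = ES(successor) - EF(current) = 27 - 10 = 17

17


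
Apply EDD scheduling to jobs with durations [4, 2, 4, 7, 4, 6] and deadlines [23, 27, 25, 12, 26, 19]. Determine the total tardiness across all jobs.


Sort by due date (EDD order): [(7, 12), (6, 19), (4, 23), (4, 25), (4, 26), (2, 27)]
Compute completion times and tardiness:
  Job 1: p=7, d=12, C=7, tardiness=max(0,7-12)=0
  Job 2: p=6, d=19, C=13, tardiness=max(0,13-19)=0
  Job 3: p=4, d=23, C=17, tardiness=max(0,17-23)=0
  Job 4: p=4, d=25, C=21, tardiness=max(0,21-25)=0
  Job 5: p=4, d=26, C=25, tardiness=max(0,25-26)=0
  Job 6: p=2, d=27, C=27, tardiness=max(0,27-27)=0
Total tardiness = 0

0


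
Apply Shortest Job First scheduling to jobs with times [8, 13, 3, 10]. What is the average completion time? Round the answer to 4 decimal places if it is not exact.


SJF order (ascending): [3, 8, 10, 13]
Completion times:
  Job 1: burst=3, C=3
  Job 2: burst=8, C=11
  Job 3: burst=10, C=21
  Job 4: burst=13, C=34
Average completion = 69/4 = 17.25

17.25


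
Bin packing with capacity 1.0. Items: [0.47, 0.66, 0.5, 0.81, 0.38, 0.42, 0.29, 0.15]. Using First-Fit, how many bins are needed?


Place items sequentially using First-Fit:
  Item 0.47 -> new Bin 1
  Item 0.66 -> new Bin 2
  Item 0.5 -> Bin 1 (now 0.97)
  Item 0.81 -> new Bin 3
  Item 0.38 -> new Bin 4
  Item 0.42 -> Bin 4 (now 0.8)
  Item 0.29 -> Bin 2 (now 0.95)
  Item 0.15 -> Bin 3 (now 0.96)
Total bins used = 4

4


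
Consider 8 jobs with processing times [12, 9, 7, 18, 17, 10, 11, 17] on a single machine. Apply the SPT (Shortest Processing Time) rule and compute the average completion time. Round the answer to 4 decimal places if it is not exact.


Sort jobs by processing time (SPT order): [7, 9, 10, 11, 12, 17, 17, 18]
Compute completion times sequentially:
  Job 1: processing = 7, completes at 7
  Job 2: processing = 9, completes at 16
  Job 3: processing = 10, completes at 26
  Job 4: processing = 11, completes at 37
  Job 5: processing = 12, completes at 49
  Job 6: processing = 17, completes at 66
  Job 7: processing = 17, completes at 83
  Job 8: processing = 18, completes at 101
Sum of completion times = 385
Average completion time = 385/8 = 48.125

48.125


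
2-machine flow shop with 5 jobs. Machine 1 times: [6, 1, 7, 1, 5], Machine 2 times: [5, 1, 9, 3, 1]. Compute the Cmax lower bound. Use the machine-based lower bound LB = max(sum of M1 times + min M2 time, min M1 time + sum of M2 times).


LB1 = sum(M1 times) + min(M2 times) = 20 + 1 = 21
LB2 = min(M1 times) + sum(M2 times) = 1 + 19 = 20
Lower bound = max(LB1, LB2) = max(21, 20) = 21

21


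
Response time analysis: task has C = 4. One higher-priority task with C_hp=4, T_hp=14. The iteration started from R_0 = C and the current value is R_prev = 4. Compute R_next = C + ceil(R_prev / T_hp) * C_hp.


R_next = C + ceil(R_prev / T_hp) * C_hp
ceil(4 / 14) = ceil(0.2857) = 1
Interference = 1 * 4 = 4
R_next = 4 + 4 = 8

8


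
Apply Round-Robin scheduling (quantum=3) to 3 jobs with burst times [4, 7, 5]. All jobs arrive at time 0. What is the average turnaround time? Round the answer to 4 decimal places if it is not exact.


Time quantum = 3
Execution trace:
  J1 runs 3 units, time = 3
  J2 runs 3 units, time = 6
  J3 runs 3 units, time = 9
  J1 runs 1 units, time = 10
  J2 runs 3 units, time = 13
  J3 runs 2 units, time = 15
  J2 runs 1 units, time = 16
Finish times: [10, 16, 15]
Average turnaround = 41/3 = 13.6667

13.6667


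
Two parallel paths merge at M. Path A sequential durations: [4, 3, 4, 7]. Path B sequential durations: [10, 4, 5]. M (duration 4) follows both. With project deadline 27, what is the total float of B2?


Forward pass: ES(B2) = sum of predecessors on chain B = 10
EF = ES + duration = 10 + 4 = 14
Backward pass: LF(M) = deadline = 27; LS(M) = 27 - 4 = 23
LF(B2) = LS(M) - sum(successors on chain B) = 23 - 5 = 18
LS = LF - duration = 18 - 4 = 14
Total float = LS - ES = 14 - 10 = 4

4


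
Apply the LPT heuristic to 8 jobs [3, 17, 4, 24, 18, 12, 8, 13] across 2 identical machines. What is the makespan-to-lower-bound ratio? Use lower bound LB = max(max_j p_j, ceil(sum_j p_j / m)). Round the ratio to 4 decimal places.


LPT order: [24, 18, 17, 13, 12, 8, 4, 3]
Machine loads after assignment: [49, 50]
LPT makespan = 50
Lower bound = max(max_job, ceil(total/2)) = max(24, 50) = 50
Ratio = 50 / 50 = 1.0

1.0


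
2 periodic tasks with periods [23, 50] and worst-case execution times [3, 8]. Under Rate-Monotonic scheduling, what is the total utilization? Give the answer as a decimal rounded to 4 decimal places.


Compute individual utilizations (exact fractions):
  Task 1: C/T = 3/23 (approx. 0.1304)
  Task 2: C/T = 8/50 = 4/25 (approx. 0.16)
Total utilization U = 3/23 + 4/25 = 167/575
Rounded to 4 decimal places: U = 0.2904
RM (Liu & Layland) bound for 2 tasks = 0.828427; compare with U = 167/575 (approx. 0.290435)
U <= bound, so schedulable by RM sufficient condition.

0.2904


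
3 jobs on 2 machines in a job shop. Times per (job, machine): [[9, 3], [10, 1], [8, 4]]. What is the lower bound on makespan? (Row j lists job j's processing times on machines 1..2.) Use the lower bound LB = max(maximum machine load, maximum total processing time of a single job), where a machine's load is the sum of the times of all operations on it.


Machine loads:
  Machine 1: 9 + 10 + 8 = 27
  Machine 2: 3 + 1 + 4 = 8
Max machine load = 27
Job totals:
  Job 1: 12
  Job 2: 11
  Job 3: 12
Max job total = 12
Lower bound = max(27, 12) = 27

27


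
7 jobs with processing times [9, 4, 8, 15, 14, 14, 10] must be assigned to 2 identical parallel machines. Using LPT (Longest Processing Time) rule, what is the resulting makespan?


Sort jobs in decreasing order (LPT): [15, 14, 14, 10, 9, 8, 4]
Assign each job to the least loaded machine:
  Machine 1: jobs [15, 10, 9, 4], load = 38
  Machine 2: jobs [14, 14, 8], load = 36
Makespan = max load = 38

38


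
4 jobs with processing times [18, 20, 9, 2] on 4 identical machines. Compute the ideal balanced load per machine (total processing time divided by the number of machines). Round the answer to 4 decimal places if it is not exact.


Total processing time = 18 + 20 + 9 + 2 = 49
Number of machines = 4
Ideal balanced load = 49 / 4 = 12.25

12.25


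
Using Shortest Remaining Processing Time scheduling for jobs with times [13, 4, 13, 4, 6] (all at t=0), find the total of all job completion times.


Since all jobs arrive at t=0, SRPT equals SPT ordering.
SPT order: [4, 4, 6, 13, 13]
Completion times:
  Job 1: p=4, C=4
  Job 2: p=4, C=8
  Job 3: p=6, C=14
  Job 4: p=13, C=27
  Job 5: p=13, C=40
Total completion time = 4 + 8 + 14 + 27 + 40 = 93

93


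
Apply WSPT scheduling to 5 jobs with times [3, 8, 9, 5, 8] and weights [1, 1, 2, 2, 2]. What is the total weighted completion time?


Compute p/w ratios and sort ascending (WSPT): [(5, 2), (3, 1), (8, 2), (9, 2), (8, 1)]
Compute weighted completion times:
  Job (p=5,w=2): C=5, w*C=2*5=10
  Job (p=3,w=1): C=8, w*C=1*8=8
  Job (p=8,w=2): C=16, w*C=2*16=32
  Job (p=9,w=2): C=25, w*C=2*25=50
  Job (p=8,w=1): C=33, w*C=1*33=33
Total weighted completion time = 133

133


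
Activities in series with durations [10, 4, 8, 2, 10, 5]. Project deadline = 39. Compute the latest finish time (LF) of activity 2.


LF(activity 2) = deadline - sum of successor durations
Successors: activities 3 through 6 with durations [8, 2, 10, 5]
Sum of successor durations = 25
LF = 39 - 25 = 14

14


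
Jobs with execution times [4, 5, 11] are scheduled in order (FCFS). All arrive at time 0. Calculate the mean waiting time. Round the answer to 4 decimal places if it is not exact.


FCFS order (as given): [4, 5, 11]
Waiting times:
  Job 1: wait = 0
  Job 2: wait = 4
  Job 3: wait = 9
Sum of waiting times = 13
Average waiting time = 13/3 = 4.3333

4.3333


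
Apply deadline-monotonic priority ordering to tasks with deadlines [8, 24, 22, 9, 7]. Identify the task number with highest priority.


Sort tasks by relative deadline (ascending):
  Task 5: deadline = 7
  Task 1: deadline = 8
  Task 4: deadline = 9
  Task 3: deadline = 22
  Task 2: deadline = 24
Priority order (highest first): [5, 1, 4, 3, 2]
Highest priority task = 5

5


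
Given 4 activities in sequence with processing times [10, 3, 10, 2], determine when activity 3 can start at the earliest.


Activity 3 starts after activities 1 through 2 complete.
Predecessor durations: [10, 3]
ES = 10 + 3 = 13

13


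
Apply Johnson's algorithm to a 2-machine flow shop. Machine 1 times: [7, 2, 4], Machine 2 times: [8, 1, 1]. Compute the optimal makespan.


Apply Johnson's rule:
  Group 1 (a <= b): [(1, 7, 8)]
  Group 2 (a > b): [(2, 2, 1), (3, 4, 1)]
Optimal job order: [1, 2, 3]
Schedule:
  Job 1: M1 done at 7, M2 done at 15
  Job 2: M1 done at 9, M2 done at 16
  Job 3: M1 done at 13, M2 done at 17
Makespan = 17

17


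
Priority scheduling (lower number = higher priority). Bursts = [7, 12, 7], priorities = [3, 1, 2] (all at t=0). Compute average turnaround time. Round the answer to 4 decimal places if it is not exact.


Sort by priority (ascending = highest first):
Order: [(1, 12), (2, 7), (3, 7)]
Completion times:
  Priority 1, burst=12, C=12
  Priority 2, burst=7, C=19
  Priority 3, burst=7, C=26
Average turnaround = 57/3 = 19.0

19.0


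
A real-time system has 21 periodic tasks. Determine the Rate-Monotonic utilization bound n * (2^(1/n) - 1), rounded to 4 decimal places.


Compute 2^(1/21) = 1.0335577830
Subtract 1: 1.0335577830 - 1 = 0.0335577830
Multiply by n: 21 * 0.0335577830 = 0.7047134430
Round to 4 dp: 0.7047

0.7047


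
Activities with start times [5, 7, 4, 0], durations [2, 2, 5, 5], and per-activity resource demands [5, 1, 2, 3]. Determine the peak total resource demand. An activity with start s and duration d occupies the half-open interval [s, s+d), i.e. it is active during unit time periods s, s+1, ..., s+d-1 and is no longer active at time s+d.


Each activity i is active on [start_i, start_i + duration_i).
Compute total resource usage per time slot:
  t=0: active resources = [3], total = 3
  t=1: active resources = [3], total = 3
  t=2: active resources = [3], total = 3
  t=3: active resources = [3], total = 3
  t=4: active resources = [2, 3], total = 5
  t=5: active resources = [5, 2], total = 7
  t=6: active resources = [5, 2], total = 7
  t=7: active resources = [1, 2], total = 3
  t=8: active resources = [1, 2], total = 3
Peak resource demand = 7

7


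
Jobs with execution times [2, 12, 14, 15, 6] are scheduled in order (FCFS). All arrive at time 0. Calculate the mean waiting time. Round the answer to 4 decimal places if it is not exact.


FCFS order (as given): [2, 12, 14, 15, 6]
Waiting times:
  Job 1: wait = 0
  Job 2: wait = 2
  Job 3: wait = 14
  Job 4: wait = 28
  Job 5: wait = 43
Sum of waiting times = 87
Average waiting time = 87/5 = 17.4

17.4


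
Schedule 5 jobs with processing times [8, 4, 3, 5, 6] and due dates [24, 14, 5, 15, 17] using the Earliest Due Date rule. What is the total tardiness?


Sort by due date (EDD order): [(3, 5), (4, 14), (5, 15), (6, 17), (8, 24)]
Compute completion times and tardiness:
  Job 1: p=3, d=5, C=3, tardiness=max(0,3-5)=0
  Job 2: p=4, d=14, C=7, tardiness=max(0,7-14)=0
  Job 3: p=5, d=15, C=12, tardiness=max(0,12-15)=0
  Job 4: p=6, d=17, C=18, tardiness=max(0,18-17)=1
  Job 5: p=8, d=24, C=26, tardiness=max(0,26-24)=2
Total tardiness = 3

3


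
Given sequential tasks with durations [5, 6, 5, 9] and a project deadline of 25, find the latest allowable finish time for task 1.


LF(activity 1) = deadline - sum of successor durations
Successors: activities 2 through 4 with durations [6, 5, 9]
Sum of successor durations = 20
LF = 25 - 20 = 5

5


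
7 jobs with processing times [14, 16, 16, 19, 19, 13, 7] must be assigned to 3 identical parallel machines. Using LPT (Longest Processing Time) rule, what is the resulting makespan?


Sort jobs in decreasing order (LPT): [19, 19, 16, 16, 14, 13, 7]
Assign each job to the least loaded machine:
  Machine 1: jobs [19, 14], load = 33
  Machine 2: jobs [19, 13, 7], load = 39
  Machine 3: jobs [16, 16], load = 32
Makespan = max load = 39

39


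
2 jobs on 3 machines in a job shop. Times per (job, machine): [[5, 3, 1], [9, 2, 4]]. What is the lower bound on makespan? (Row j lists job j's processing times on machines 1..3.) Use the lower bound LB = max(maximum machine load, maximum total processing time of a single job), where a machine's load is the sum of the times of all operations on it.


Machine loads:
  Machine 1: 5 + 9 = 14
  Machine 2: 3 + 2 = 5
  Machine 3: 1 + 4 = 5
Max machine load = 14
Job totals:
  Job 1: 9
  Job 2: 15
Max job total = 15
Lower bound = max(14, 15) = 15

15


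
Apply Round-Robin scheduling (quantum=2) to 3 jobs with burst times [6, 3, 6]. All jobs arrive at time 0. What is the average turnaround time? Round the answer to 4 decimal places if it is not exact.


Time quantum = 2
Execution trace:
  J1 runs 2 units, time = 2
  J2 runs 2 units, time = 4
  J3 runs 2 units, time = 6
  J1 runs 2 units, time = 8
  J2 runs 1 units, time = 9
  J3 runs 2 units, time = 11
  J1 runs 2 units, time = 13
  J3 runs 2 units, time = 15
Finish times: [13, 9, 15]
Average turnaround = 37/3 = 12.3333

12.3333


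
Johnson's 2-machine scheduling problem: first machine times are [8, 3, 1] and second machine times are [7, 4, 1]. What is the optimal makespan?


Apply Johnson's rule:
  Group 1 (a <= b): [(3, 1, 1), (2, 3, 4)]
  Group 2 (a > b): [(1, 8, 7)]
Optimal job order: [3, 2, 1]
Schedule:
  Job 3: M1 done at 1, M2 done at 2
  Job 2: M1 done at 4, M2 done at 8
  Job 1: M1 done at 12, M2 done at 19
Makespan = 19

19


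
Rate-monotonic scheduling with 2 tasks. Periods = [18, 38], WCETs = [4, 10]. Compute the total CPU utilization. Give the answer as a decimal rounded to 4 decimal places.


Compute individual utilizations (exact fractions):
  Task 1: C/T = 4/18 = 2/9 (approx. 0.2222)
  Task 2: C/T = 10/38 = 5/19 (approx. 0.2632)
Total utilization U = 2/9 + 5/19 = 83/171
Rounded to 4 decimal places: U = 0.4854
RM (Liu & Layland) bound for 2 tasks = 0.828427; compare with U = 83/171 (approx. 0.485380)
U <= bound, so schedulable by RM sufficient condition.

0.4854


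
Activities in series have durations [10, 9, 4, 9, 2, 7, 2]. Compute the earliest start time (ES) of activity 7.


Activity 7 starts after activities 1 through 6 complete.
Predecessor durations: [10, 9, 4, 9, 2, 7]
ES = 10 + 9 + 4 + 9 + 2 + 7 = 41

41


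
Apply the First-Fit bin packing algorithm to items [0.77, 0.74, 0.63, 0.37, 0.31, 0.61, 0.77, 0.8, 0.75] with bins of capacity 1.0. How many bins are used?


Place items sequentially using First-Fit:
  Item 0.77 -> new Bin 1
  Item 0.74 -> new Bin 2
  Item 0.63 -> new Bin 3
  Item 0.37 -> Bin 3 (now 1.0)
  Item 0.31 -> new Bin 4
  Item 0.61 -> Bin 4 (now 0.92)
  Item 0.77 -> new Bin 5
  Item 0.8 -> new Bin 6
  Item 0.75 -> new Bin 7
Total bins used = 7

7


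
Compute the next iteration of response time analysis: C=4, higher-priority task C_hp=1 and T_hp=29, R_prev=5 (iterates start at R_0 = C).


R_next = C + ceil(R_prev / T_hp) * C_hp
ceil(5 / 29) = ceil(0.1724) = 1
Interference = 1 * 1 = 1
R_next = 4 + 1 = 5
R_next = R_prev, so the iteration has converged (response time = 5).

5


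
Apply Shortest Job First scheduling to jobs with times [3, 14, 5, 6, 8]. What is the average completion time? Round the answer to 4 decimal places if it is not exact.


SJF order (ascending): [3, 5, 6, 8, 14]
Completion times:
  Job 1: burst=3, C=3
  Job 2: burst=5, C=8
  Job 3: burst=6, C=14
  Job 4: burst=8, C=22
  Job 5: burst=14, C=36
Average completion = 83/5 = 16.6

16.6


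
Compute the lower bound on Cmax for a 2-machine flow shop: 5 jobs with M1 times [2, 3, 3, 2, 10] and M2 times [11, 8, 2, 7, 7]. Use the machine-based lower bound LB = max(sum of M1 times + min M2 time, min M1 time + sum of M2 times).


LB1 = sum(M1 times) + min(M2 times) = 20 + 2 = 22
LB2 = min(M1 times) + sum(M2 times) = 2 + 35 = 37
Lower bound = max(LB1, LB2) = max(22, 37) = 37

37


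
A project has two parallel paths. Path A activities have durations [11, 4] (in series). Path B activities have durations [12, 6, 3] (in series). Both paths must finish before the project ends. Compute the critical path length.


Path A total = 11 + 4 = 15
Path B total = 12 + 6 + 3 = 21
Critical path = longest path = max(15, 21) = 21

21


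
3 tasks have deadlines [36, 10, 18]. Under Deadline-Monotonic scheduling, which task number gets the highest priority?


Sort tasks by relative deadline (ascending):
  Task 2: deadline = 10
  Task 3: deadline = 18
  Task 1: deadline = 36
Priority order (highest first): [2, 3, 1]
Highest priority task = 2

2


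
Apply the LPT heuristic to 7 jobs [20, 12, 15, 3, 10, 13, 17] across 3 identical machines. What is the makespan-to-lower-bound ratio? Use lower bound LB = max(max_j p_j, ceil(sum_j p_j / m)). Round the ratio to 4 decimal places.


LPT order: [20, 17, 15, 13, 12, 10, 3]
Machine loads after assignment: [30, 29, 31]
LPT makespan = 31
Lower bound = max(max_job, ceil(total/3)) = max(20, 30) = 30
Ratio = 31 / 30 = 1.0333

1.0333


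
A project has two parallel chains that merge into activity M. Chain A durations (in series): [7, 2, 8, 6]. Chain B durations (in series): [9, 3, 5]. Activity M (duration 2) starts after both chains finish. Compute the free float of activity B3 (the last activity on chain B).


ES(B3) = sum of predecessors on chain B = 12
EF(B3) = ES + duration = 12 + 5 = 17
Successor of B3 is M. ES(M) = max(sum(A), sum(B)) = max(23, 17) = 23
Free float = ES(successor) - EF(current) = 23 - 17 = 6

6


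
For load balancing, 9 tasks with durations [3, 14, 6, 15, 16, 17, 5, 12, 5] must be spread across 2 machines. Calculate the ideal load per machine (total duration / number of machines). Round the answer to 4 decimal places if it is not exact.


Total processing time = 3 + 14 + 6 + 15 + 16 + 17 + 5 + 12 + 5 = 93
Number of machines = 2
Ideal balanced load = 93 / 2 = 46.5

46.5


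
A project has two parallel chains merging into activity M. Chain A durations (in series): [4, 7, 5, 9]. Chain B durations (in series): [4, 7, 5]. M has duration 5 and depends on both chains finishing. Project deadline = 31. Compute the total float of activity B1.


Forward pass: ES(B1) = sum of predecessors on chain B = 0
EF = ES + duration = 0 + 4 = 4
Backward pass: LF(M) = deadline = 31; LS(M) = 31 - 5 = 26
LF(B1) = LS(M) - sum(successors on chain B) = 26 - 12 = 14
LS = LF - duration = 14 - 4 = 10
Total float = LS - ES = 10 - 0 = 10

10


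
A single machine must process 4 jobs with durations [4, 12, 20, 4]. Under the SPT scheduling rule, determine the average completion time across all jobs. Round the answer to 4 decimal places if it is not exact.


Sort jobs by processing time (SPT order): [4, 4, 12, 20]
Compute completion times sequentially:
  Job 1: processing = 4, completes at 4
  Job 2: processing = 4, completes at 8
  Job 3: processing = 12, completes at 20
  Job 4: processing = 20, completes at 40
Sum of completion times = 72
Average completion time = 72/4 = 18.0

18.0


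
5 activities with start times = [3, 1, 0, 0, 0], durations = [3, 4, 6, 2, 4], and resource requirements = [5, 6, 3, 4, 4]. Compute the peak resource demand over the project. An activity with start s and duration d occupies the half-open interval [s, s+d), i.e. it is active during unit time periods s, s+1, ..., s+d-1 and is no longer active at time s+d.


Each activity i is active on [start_i, start_i + duration_i).
Compute total resource usage per time slot:
  t=0: active resources = [3, 4, 4], total = 11
  t=1: active resources = [6, 3, 4, 4], total = 17
  t=2: active resources = [6, 3, 4], total = 13
  t=3: active resources = [5, 6, 3, 4], total = 18
  t=4: active resources = [5, 6, 3], total = 14
  t=5: active resources = [5, 3], total = 8
Peak resource demand = 18

18


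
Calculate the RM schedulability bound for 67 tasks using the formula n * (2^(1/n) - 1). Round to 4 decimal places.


Compute 2^(1/67) = 1.0103991798
Subtract 1: 1.0103991798 - 1 = 0.0103991798
Multiply by n: 67 * 0.0103991798 = 0.6967450466
Round to 4 dp: 0.6967

0.6967


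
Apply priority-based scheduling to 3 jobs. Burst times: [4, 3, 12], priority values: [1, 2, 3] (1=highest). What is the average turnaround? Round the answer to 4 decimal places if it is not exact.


Sort by priority (ascending = highest first):
Order: [(1, 4), (2, 3), (3, 12)]
Completion times:
  Priority 1, burst=4, C=4
  Priority 2, burst=3, C=7
  Priority 3, burst=12, C=19
Average turnaround = 30/3 = 10.0

10.0


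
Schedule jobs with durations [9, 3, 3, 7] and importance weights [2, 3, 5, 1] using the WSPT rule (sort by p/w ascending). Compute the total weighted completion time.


Compute p/w ratios and sort ascending (WSPT): [(3, 5), (3, 3), (9, 2), (7, 1)]
Compute weighted completion times:
  Job (p=3,w=5): C=3, w*C=5*3=15
  Job (p=3,w=3): C=6, w*C=3*6=18
  Job (p=9,w=2): C=15, w*C=2*15=30
  Job (p=7,w=1): C=22, w*C=1*22=22
Total weighted completion time = 85

85


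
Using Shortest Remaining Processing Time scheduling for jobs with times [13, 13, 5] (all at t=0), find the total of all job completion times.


Since all jobs arrive at t=0, SRPT equals SPT ordering.
SPT order: [5, 13, 13]
Completion times:
  Job 1: p=5, C=5
  Job 2: p=13, C=18
  Job 3: p=13, C=31
Total completion time = 5 + 18 + 31 = 54

54


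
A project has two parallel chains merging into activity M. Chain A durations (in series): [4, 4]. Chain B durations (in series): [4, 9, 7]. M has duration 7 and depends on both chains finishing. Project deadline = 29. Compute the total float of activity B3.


Forward pass: ES(B3) = sum of predecessors on chain B = 13
EF = ES + duration = 13 + 7 = 20
Backward pass: LF(M) = deadline = 29; LS(M) = 29 - 7 = 22
LF(B3) = LS(M) - sum(successors on chain B) = 22 - 0 = 22
LS = LF - duration = 22 - 7 = 15
Total float = LS - ES = 15 - 13 = 2

2


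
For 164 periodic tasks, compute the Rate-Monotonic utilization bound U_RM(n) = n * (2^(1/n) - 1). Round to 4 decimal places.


Compute 2^(1/164) = 1.0042354515
Subtract 1: 1.0042354515 - 1 = 0.0042354515
Multiply by n: 164 * 0.0042354515 = 0.6946140460
Round to 4 dp: 0.6946

0.6946


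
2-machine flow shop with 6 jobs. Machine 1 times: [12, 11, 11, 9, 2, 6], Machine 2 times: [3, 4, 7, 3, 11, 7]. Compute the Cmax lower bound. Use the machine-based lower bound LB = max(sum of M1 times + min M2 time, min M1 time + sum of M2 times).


LB1 = sum(M1 times) + min(M2 times) = 51 + 3 = 54
LB2 = min(M1 times) + sum(M2 times) = 2 + 35 = 37
Lower bound = max(LB1, LB2) = max(54, 37) = 54

54


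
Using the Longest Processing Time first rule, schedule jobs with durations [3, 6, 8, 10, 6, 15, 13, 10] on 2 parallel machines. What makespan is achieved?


Sort jobs in decreasing order (LPT): [15, 13, 10, 10, 8, 6, 6, 3]
Assign each job to the least loaded machine:
  Machine 1: jobs [15, 10, 6, 6], load = 37
  Machine 2: jobs [13, 10, 8, 3], load = 34
Makespan = max load = 37

37
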